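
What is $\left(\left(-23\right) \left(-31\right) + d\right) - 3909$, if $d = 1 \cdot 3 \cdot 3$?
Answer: $-3187$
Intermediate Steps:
$d = 9$ ($d = 3 \cdot 3 = 9$)
$\left(\left(-23\right) \left(-31\right) + d\right) - 3909 = \left(\left(-23\right) \left(-31\right) + 9\right) - 3909 = \left(713 + 9\right) - 3909 = 722 - 3909 = -3187$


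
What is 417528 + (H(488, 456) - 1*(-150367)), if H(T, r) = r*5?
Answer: 570175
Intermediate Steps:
H(T, r) = 5*r
417528 + (H(488, 456) - 1*(-150367)) = 417528 + (5*456 - 1*(-150367)) = 417528 + (2280 + 150367) = 417528 + 152647 = 570175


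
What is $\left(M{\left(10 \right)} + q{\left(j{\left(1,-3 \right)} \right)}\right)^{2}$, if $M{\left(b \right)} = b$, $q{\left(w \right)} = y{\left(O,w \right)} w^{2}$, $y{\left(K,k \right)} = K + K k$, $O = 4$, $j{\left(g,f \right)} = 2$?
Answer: $3364$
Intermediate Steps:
$q{\left(w \right)} = w^{2} \left(4 + 4 w\right)$ ($q{\left(w \right)} = 4 \left(1 + w\right) w^{2} = \left(4 + 4 w\right) w^{2} = w^{2} \left(4 + 4 w\right)$)
$\left(M{\left(10 \right)} + q{\left(j{\left(1,-3 \right)} \right)}\right)^{2} = \left(10 + 4 \cdot 2^{2} \left(1 + 2\right)\right)^{2} = \left(10 + 4 \cdot 4 \cdot 3\right)^{2} = \left(10 + 48\right)^{2} = 58^{2} = 3364$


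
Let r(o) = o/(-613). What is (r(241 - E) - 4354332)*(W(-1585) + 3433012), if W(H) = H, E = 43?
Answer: -9159184555573878/613 ≈ -1.4942e+13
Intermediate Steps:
r(o) = -o/613 (r(o) = o*(-1/613) = -o/613)
(r(241 - E) - 4354332)*(W(-1585) + 3433012) = (-(241 - 1*43)/613 - 4354332)*(-1585 + 3433012) = (-(241 - 43)/613 - 4354332)*3431427 = (-1/613*198 - 4354332)*3431427 = (-198/613 - 4354332)*3431427 = -2669205714/613*3431427 = -9159184555573878/613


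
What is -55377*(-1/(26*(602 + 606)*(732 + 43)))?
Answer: 55377/24341200 ≈ 0.0022750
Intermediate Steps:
-55377*(-1/(26*(602 + 606)*(732 + 43))) = -55377/((-31408*775)) = -55377/((-26*936200)) = -55377/(-24341200) = -55377*(-1/24341200) = 55377/24341200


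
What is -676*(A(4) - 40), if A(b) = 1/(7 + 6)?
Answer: 26988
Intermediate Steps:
A(b) = 1/13
-676*(A(4) - 40) = -676*(1/13 - 40) = -676*(-519/13) = 26988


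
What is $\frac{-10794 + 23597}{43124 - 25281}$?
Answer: $\frac{1829}{2549} \approx 0.71754$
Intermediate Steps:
$\frac{-10794 + 23597}{43124 - 25281} = \frac{12803}{17843} = 12803 \cdot \frac{1}{17843} = \frac{1829}{2549}$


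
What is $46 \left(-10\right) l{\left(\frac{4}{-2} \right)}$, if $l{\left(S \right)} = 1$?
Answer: $-460$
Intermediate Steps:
$46 \left(-10\right) l{\left(\frac{4}{-2} \right)} = 46 \left(-10\right) 1 = \left(-460\right) 1 = -460$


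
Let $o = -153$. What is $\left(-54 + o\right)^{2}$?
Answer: $42849$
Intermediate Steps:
$\left(-54 + o\right)^{2} = \left(-54 - 153\right)^{2} = \left(-207\right)^{2} = 42849$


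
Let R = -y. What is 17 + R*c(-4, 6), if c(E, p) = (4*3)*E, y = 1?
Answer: 65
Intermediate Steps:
c(E, p) = 12*E
R = -1 (R = -1*1 = -1)
17 + R*c(-4, 6) = 17 - 12*(-4) = 17 - 1*(-48) = 17 + 48 = 65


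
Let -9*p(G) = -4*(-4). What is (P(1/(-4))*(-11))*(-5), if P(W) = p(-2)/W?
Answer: 3520/9 ≈ 391.11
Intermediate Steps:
p(G) = -16/9 (p(G) = -(-4)*(-4)/9 = -⅑*16 = -16/9)
P(W) = -16/(9*W)
(P(1/(-4))*(-11))*(-5) = (-16/(9*(1/(-4)))*(-11))*(-5) = (-16/(9*(-¼))*(-11))*(-5) = (-16/9*(-4)*(-11))*(-5) = ((64/9)*(-11))*(-5) = -704/9*(-5) = 3520/9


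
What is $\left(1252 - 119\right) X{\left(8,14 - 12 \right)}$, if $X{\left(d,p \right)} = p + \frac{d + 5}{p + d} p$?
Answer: $\frac{26059}{5} \approx 5211.8$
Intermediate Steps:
$X{\left(d,p \right)} = p + \frac{p \left(5 + d\right)}{d + p}$ ($X{\left(d,p \right)} = p + \frac{5 + d}{d + p} p = p + \frac{p \left(5 + d\right)}{d + p}$)
$\left(1252 - 119\right) X{\left(8,14 - 12 \right)} = \left(1252 - 119\right) \frac{\left(14 - 12\right) \left(5 + \left(14 - 12\right) + 2 \cdot 8\right)}{8 + \left(14 - 12\right)} = 1133 \frac{\left(14 - 12\right) \left(5 + \left(14 - 12\right) + 16\right)}{8 + \left(14 - 12\right)} = 1133 \frac{2 \left(5 + 2 + 16\right)}{8 + 2} = 1133 \cdot 2 \cdot \frac{1}{10} \cdot 23 = 1133 \cdot \frac{23}{5} = \frac{26059}{5}$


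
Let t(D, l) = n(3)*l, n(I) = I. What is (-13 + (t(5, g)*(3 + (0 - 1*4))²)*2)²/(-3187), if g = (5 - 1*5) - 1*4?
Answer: -1369/3187 ≈ -0.42956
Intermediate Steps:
g = -4 (g = (5 - 5) - 4 = 0 - 4 = -4)
t(D, l) = 3*l
(-13 + (t(5, g)*(3 + (0 - 1*4))²)*2)²/(-3187) = (-13 + ((3*(-4))*(3 + (0 - 1*4))²)*2)²/(-3187) = (-13 - 12*(3 + (0 - 4))²*2)²*(-1/3187) = (-13 - 12*(3 - 4)²*2)²*(-1/3187) = (-13 - 12*(-1)²*2)²*(-1/3187) = (-13 - 12*1*2)²*(-1/3187) = (-13 - 12*2)²*(-1/3187) = (-13 - 24)²*(-1/3187) = (-37)²*(-1/3187) = 1369*(-1/3187) = -1369/3187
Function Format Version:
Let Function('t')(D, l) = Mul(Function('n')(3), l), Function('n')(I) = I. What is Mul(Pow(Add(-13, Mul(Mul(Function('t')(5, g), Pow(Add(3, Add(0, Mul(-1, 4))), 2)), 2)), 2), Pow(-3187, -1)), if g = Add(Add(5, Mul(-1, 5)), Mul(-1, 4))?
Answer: Rational(-1369, 3187) ≈ -0.42956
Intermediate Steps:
g = -4 (g = Add(Add(5, -5), -4) = Add(0, -4) = -4)
Function('t')(D, l) = Mul(3, l)
Mul(Pow(Add(-13, Mul(Mul(Function('t')(5, g), Pow(Add(3, Add(0, Mul(-1, 4))), 2)), 2)), 2), Pow(-3187, -1)) = Mul(Pow(Add(-13, Mul(Mul(Mul(3, -4), Pow(Add(3, Add(0, Mul(-1, 4))), 2)), 2)), 2), Pow(-3187, -1)) = Mul(Pow(Add(-13, Mul(Mul(-12, Pow(Add(3, Add(0, -4)), 2)), 2)), 2), Rational(-1, 3187)) = Mul(Pow(Add(-13, Mul(Mul(-12, Pow(Add(3, -4), 2)), 2)), 2), Rational(-1, 3187)) = Mul(Pow(Add(-13, Mul(Mul(-12, Pow(-1, 2)), 2)), 2), Rational(-1, 3187)) = Mul(Pow(Add(-13, Mul(Mul(-12, 1), 2)), 2), Rational(-1, 3187)) = Mul(Pow(Add(-13, Mul(-12, 2)), 2), Rational(-1, 3187)) = Mul(Pow(Add(-13, -24), 2), Rational(-1, 3187)) = Mul(Pow(-37, 2), Rational(-1, 3187)) = Mul(1369, Rational(-1, 3187)) = Rational(-1369, 3187)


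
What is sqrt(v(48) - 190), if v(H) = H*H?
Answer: sqrt(2114) ≈ 45.978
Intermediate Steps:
v(H) = H**2
sqrt(v(48) - 190) = sqrt(48**2 - 190) = sqrt(2304 - 190) = sqrt(2114)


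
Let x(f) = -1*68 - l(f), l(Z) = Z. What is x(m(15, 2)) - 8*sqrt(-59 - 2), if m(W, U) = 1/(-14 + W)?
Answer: -69 - 8*I*sqrt(61) ≈ -69.0 - 62.482*I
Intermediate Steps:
x(f) = -68 - f (x(f) = -1*68 - f = -68 - f)
x(m(15, 2)) - 8*sqrt(-59 - 2) = (-68 - 1/(-14 + 15)) - 8*sqrt(-59 - 2) = (-68 - 1/1) - 8*I*sqrt(61) = (-68 - 1*1) - 8*I*sqrt(61) = (-68 - 1) - 8*I*sqrt(61) = -69 - 8*I*sqrt(61)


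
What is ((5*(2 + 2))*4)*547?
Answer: 43760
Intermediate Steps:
((5*(2 + 2))*4)*547 = ((5*4)*4)*547 = (20*4)*547 = 80*547 = 43760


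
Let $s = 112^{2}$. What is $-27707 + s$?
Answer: $-15163$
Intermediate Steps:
$s = 12544$
$-27707 + s = -27707 + 12544 = -15163$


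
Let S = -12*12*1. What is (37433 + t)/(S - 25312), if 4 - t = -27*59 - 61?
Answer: -39091/25456 ≈ -1.5356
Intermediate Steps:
S = -144 (S = -144*1 = -144)
t = 1658 (t = 4 - (-27*59 - 61) = 4 - (-1593 - 61) = 4 - 1*(-1654) = 4 + 1654 = 1658)
(37433 + t)/(S - 25312) = (37433 + 1658)/(-144 - 25312) = 39091/(-25456) = 39091*(-1/25456) = -39091/25456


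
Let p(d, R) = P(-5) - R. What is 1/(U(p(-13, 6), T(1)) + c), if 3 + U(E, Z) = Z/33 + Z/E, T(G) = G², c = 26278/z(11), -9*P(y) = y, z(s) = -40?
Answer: -32340/21347743 ≈ -0.0015149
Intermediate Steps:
P(y) = -y/9
p(d, R) = 5/9 - R (p(d, R) = -⅑*(-5) - R = 5/9 - R)
c = -13139/20 (c = 26278/(-40) = 26278*(-1/40) = -13139/20 ≈ -656.95)
U(E, Z) = -3 + Z/33 + Z/E (U(E, Z) = -3 + (Z/33 + Z/E) = -3 + Z/33 + Z/E)
1/(U(p(-13, 6), T(1)) + c) = 1/((-3 + (1/33)*1² + 1²/(5/9 - 1*6)) - 13139/20) = 1/((-3 + (1/33)*1 + 1/(5/9 - 6)) - 13139/20) = 1/((-3 + 1/33 + 1/(-49/9)) - 13139/20) = 1/((-3 + 1/33 + 1*(-9/49)) - 13139/20) = 1/((-3 + 1/33 - 9/49) - 13139/20) = 1/(-5099/1617 - 13139/20) = 1/(-21347743/32340) = -32340/21347743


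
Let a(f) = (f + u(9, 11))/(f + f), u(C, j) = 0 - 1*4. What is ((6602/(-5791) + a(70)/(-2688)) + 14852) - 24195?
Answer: -3393899372501/363211520 ≈ -9344.1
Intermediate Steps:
u(C, j) = -4 (u(C, j) = 0 - 4 = -4)
a(f) = (-4 + f)/(2*f) (a(f) = (f - 4)/(f + f) = (-4 + f)/((2*f)) = (-4 + f)*(1/(2*f)) = (-4 + f)/(2*f))
((6602/(-5791) + a(70)/(-2688)) + 14852) - 24195 = ((6602/(-5791) + ((1/2)*(-4 + 70)/70)/(-2688)) + 14852) - 24195 = ((6602*(-1/5791) + ((1/2)*(1/70)*66)*(-1/2688)) + 14852) - 24195 = ((-6602/5791 + (33/70)*(-1/2688)) + 14852) - 24195 = ((-6602/5791 - 11/62720) + 14852) - 24195 = (-414141141/363211520 + 14852) - 24195 = 5394003353899/363211520 - 24195 = -3393899372501/363211520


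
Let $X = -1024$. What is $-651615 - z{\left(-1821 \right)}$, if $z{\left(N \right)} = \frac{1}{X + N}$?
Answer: $- \frac{1853844674}{2845} \approx -6.5162 \cdot 10^{5}$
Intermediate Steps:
$z{\left(N \right)} = \frac{1}{-1024 + N}$
$-651615 - z{\left(-1821 \right)} = -651615 - \frac{1}{-1024 - 1821} = -651615 - \frac{1}{-2845} = -651615 - - \frac{1}{2845} = -651615 + \frac{1}{2845} = - \frac{1853844674}{2845}$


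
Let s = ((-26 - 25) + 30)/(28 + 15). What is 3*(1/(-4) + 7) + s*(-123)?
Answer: 13815/172 ≈ 80.320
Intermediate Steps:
s = -21/43 (s = (-51 + 30)/43 = -21*1/43 = -21/43 ≈ -0.48837)
3*(1/(-4) + 7) + s*(-123) = 3*(1/(-4) + 7) - 21/43*(-123) = 3*(-1/4 + 7) + 2583/43 = 3*(27/4) + 2583/43 = 81/4 + 2583/43 = 13815/172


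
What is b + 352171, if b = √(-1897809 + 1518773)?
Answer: 352171 + 2*I*√94759 ≈ 3.5217e+5 + 615.66*I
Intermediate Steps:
b = 2*I*√94759 (b = √(-379036) = 2*I*√94759 ≈ 615.66*I)
b + 352171 = 2*I*√94759 + 352171 = 352171 + 2*I*√94759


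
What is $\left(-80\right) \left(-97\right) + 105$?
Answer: $7865$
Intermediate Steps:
$\left(-80\right) \left(-97\right) + 105 = 7760 + 105 = 7865$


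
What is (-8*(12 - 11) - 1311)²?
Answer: 1739761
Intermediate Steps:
(-8*(12 - 11) - 1311)² = (-8*1 - 1311)² = (-8 - 1311)² = (-1319)² = 1739761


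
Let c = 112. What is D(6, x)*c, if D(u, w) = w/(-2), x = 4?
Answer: -224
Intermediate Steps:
D(u, w) = -w/2 (D(u, w) = w*(-1/2) = -w/2)
D(6, x)*c = -1/2*4*112 = -2*112 = -224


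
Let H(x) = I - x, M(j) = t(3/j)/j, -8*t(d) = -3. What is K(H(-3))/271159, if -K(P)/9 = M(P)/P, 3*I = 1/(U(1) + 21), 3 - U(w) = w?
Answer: -128547/93851383808 ≈ -1.3697e-6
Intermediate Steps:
t(d) = 3/8 (t(d) = -1/8*(-3) = 3/8)
M(j) = 3/(8*j)
U(w) = 3 - w
I = 1/69 (I = 1/(3*((3 - 1*1) + 21)) = 1/(3*((3 - 1) + 21)) = 1/(3*(2 + 21)) = (1/3)/23 = (1/3)*(1/23) = 1/69 ≈ 0.014493)
H(x) = 1/69 - x
K(P) = -27/(8*P**2) (K(P) = -9*3/(8*P)/P = -27/(8*P**2))
K(H(-3))/271159 = -27/(8*(1/69 - 1*(-3))**2)/271159 = -27/(8*(1/69 + 3)**2)*(1/271159) = -27/(8*(208/69)**2)*(1/271159) = -27/8*4761/43264*(1/271159) = -128547/346112*1/271159 = -128547/93851383808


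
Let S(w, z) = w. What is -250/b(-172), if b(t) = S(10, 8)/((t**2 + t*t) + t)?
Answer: -1474900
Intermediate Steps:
b(t) = 10/(t + 2*t**2) (b(t) = 10/((t**2 + t*t) + t) = 10/((t**2 + t**2) + t) = 10/(2*t**2 + t) = 10/(t + 2*t**2))
-250/b(-172) = -250/(10/(-172*(1 + 2*(-172)))) = -250/(10*(-1/172)/(1 - 344)) = -250/(10*(-1/172)/(-343)) = -250/(10*(-1/172)*(-1/343)) = -250/5/29498 = -250*29498/5 = -1474900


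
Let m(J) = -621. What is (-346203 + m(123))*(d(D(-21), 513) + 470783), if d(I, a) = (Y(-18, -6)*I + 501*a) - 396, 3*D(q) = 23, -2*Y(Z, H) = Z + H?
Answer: -252311685408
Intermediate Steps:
Y(Z, H) = -H/2 - Z/2 (Y(Z, H) = -(Z + H)/2 = -(H + Z)/2 = -H/2 - Z/2)
D(q) = 23/3 (D(q) = (⅓)*23 = 23/3)
d(I, a) = -396 + 12*I + 501*a (d(I, a) = ((-½*(-6) - ½*(-18))*I + 501*a) - 396 = ((3 + 9)*I + 501*a) - 396 = (12*I + 501*a) - 396 = -396 + 12*I + 501*a)
(-346203 + m(123))*(d(D(-21), 513) + 470783) = (-346203 - 621)*((-396 + 12*(23/3) + 501*513) + 470783) = -346824*((-396 + 92 + 257013) + 470783) = -346824*(256709 + 470783) = -346824*727492 = -252311685408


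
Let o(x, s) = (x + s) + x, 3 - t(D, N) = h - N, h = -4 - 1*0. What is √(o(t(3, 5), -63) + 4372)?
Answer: √4333 ≈ 65.826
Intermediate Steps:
h = -4 (h = -4 + 0 = -4)
t(D, N) = 7 + N (t(D, N) = 3 - (-4 - N) = 3 + (4 + N) = 7 + N)
o(x, s) = s + 2*x (o(x, s) = (s + x) + x = s + 2*x)
√(o(t(3, 5), -63) + 4372) = √((-63 + 2*(7 + 5)) + 4372) = √((-63 + 2*12) + 4372) = √((-63 + 24) + 4372) = √(-39 + 4372) = √4333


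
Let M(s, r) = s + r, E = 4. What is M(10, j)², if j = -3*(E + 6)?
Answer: 400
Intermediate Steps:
j = -30 (j = -3*(4 + 6) = -3*10 = -30)
M(s, r) = r + s
M(10, j)² = (-30 + 10)² = (-20)² = 400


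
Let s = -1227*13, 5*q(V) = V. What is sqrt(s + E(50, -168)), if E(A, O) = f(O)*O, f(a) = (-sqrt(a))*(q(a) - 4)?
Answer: sqrt(-398775 - 315840*I*sqrt(42))/5 ≈ 183.66 - 222.9*I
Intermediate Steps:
q(V) = V/5
s = -15951
f(a) = -sqrt(a)*(-4 + a/5) (f(a) = (-sqrt(a))*(a/5 - 4) = (-sqrt(a))*(-4 + a/5) = -sqrt(a)*(-4 + a/5))
E(A, O) = O**(3/2)*(20 - O)/5 (E(A, O) = (sqrt(O)*(20 - O)/5)*O = O**(3/2)*(20 - O)/5)
sqrt(s + E(50, -168)) = sqrt(-15951 + (-168)**(3/2)*(20 - 1*(-168))/5) = sqrt(-15951 + (-336*I*sqrt(42))*(20 + 168)/5) = sqrt(-15951 + (1/5)*(-336*I*sqrt(42))*188) = sqrt(-15951 - 63168*I*sqrt(42)/5)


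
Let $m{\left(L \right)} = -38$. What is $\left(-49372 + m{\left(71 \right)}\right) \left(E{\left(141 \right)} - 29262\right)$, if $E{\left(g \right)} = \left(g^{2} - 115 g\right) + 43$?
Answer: $1262573730$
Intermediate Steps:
$E{\left(g \right)} = 43 + g^{2} - 115 g$
$\left(-49372 + m{\left(71 \right)}\right) \left(E{\left(141 \right)} - 29262\right) = \left(-49372 - 38\right) \left(\left(43 + 141^{2} - 16215\right) - 29262\right) = - 49410 \left(\left(43 + 19881 - 16215\right) - 29262\right) = - 49410 \left(3709 - 29262\right) = \left(-49410\right) \left(-25553\right) = 1262573730$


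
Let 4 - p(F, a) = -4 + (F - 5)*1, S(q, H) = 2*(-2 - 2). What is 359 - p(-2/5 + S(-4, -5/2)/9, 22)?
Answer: 15512/45 ≈ 344.71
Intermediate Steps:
S(q, H) = -8 (S(q, H) = 2*(-4) = -8)
p(F, a) = 13 - F (p(F, a) = 4 - (-4 + (F - 5)*1) = 4 - (-4 + (-5 + F)*1) = 4 - (-4 + (-5 + F)) = 4 - (-9 + F) = 4 + (9 - F) = 13 - F)
359 - p(-2/5 + S(-4, -5/2)/9, 22) = 359 - (13 - (-2/5 - 8/9)) = 359 - (13 - (-2*⅕ - 8*⅑)) = 359 - (13 - (-⅖ - 8/9)) = 359 - (13 - 1*(-58/45)) = 359 - (13 + 58/45) = 359 - 1*643/45 = 359 - 643/45 = 15512/45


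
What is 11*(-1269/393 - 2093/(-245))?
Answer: 268004/4585 ≈ 58.452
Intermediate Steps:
11*(-1269/393 - 2093/(-245)) = 11*(-1269*1/393 - 2093*(-1/245)) = 11*(-423/131 + 299/35) = 11*(24364/4585) = 268004/4585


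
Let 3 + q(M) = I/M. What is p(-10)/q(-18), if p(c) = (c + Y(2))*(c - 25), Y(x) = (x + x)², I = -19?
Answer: 108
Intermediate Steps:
Y(x) = 4*x² (Y(x) = (2*x)² = 4*x²)
q(M) = -3 - 19/M
p(c) = (-25 + c)*(16 + c) (p(c) = (c + 4*2²)*(c - 25) = (c + 4*4)*(-25 + c) = (c + 16)*(-25 + c) = (16 + c)*(-25 + c) = (-25 + c)*(16 + c))
p(-10)/q(-18) = (-400 + (-10)² - 9*(-10))/(-3 - 19/(-18)) = (-400 + 100 + 90)/(-3 - 19*(-1/18)) = -210/(-3 + 19/18) = -210/(-35/18) = -210*(-18/35) = 108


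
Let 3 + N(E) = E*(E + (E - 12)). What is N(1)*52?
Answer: -676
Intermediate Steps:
N(E) = -3 + E*(-12 + 2*E) (N(E) = -3 + E*(E + (E - 12)) = -3 + E*(E + (-12 + E)) = -3 + E*(-12 + 2*E))
N(1)*52 = (-3 - 12*1 + 2*1²)*52 = (-3 - 12 + 2*1)*52 = (-3 - 12 + 2)*52 = -13*52 = -676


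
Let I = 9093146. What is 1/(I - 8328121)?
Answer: 1/765025 ≈ 1.3071e-6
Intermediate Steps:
1/(I - 8328121) = 1/(9093146 - 8328121) = 1/765025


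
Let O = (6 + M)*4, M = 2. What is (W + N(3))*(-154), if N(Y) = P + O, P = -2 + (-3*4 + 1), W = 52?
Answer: -10934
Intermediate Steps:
P = -13 (P = -2 + (-12 + 1) = -2 - 11 = -13)
O = 32 (O = (6 + 2)*4 = 8*4 = 32)
N(Y) = 19 (N(Y) = -13 + 32 = 19)
(W + N(3))*(-154) = (52 + 19)*(-154) = 71*(-154) = -10934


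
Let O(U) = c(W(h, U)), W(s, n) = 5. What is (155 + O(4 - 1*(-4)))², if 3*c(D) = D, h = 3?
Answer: 220900/9 ≈ 24544.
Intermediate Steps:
c(D) = D/3
O(U) = 5/3 (O(U) = (⅓)*5 = 5/3)
(155 + O(4 - 1*(-4)))² = (155 + 5/3)² = (470/3)² = 220900/9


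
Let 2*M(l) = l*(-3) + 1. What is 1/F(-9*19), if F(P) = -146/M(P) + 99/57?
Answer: 4883/5707 ≈ 0.85562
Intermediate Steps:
M(l) = 1/2 - 3*l/2 (M(l) = (l*(-3) + 1)/2 = (-3*l + 1)/2 = (1 - 3*l)/2 = 1/2 - 3*l/2)
F(P) = 33/19 - 146/(1/2 - 3*P/2) (F(P) = -146/(1/2 - 3*P/2) + 99/57 = -146/(1/2 - 3*P/2) + 99*(1/57) = -146/(1/2 - 3*P/2) + 33/19 = 33/19 - 146/(1/2 - 3*P/2))
1/F(-9*19) = 1/((5515 + 99*(-9*19))/(19*(-1 + 3*(-9*19)))) = 1/((5515 + 99*(-171))/(19*(-1 + 3*(-171)))) = 1/((5515 - 16929)/(19*(-1 - 513))) = 1/((1/19)*(-11414)/(-514)) = 1/((1/19)*(-1/514)*(-11414)) = 1/(5707/4883) = 4883/5707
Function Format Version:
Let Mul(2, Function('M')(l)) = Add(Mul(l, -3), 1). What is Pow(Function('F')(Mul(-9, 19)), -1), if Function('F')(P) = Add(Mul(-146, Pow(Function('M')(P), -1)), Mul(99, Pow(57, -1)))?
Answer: Rational(4883, 5707) ≈ 0.85562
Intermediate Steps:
Function('M')(l) = Add(Rational(1, 2), Mul(Rational(-3, 2), l)) (Function('M')(l) = Mul(Rational(1, 2), Add(Mul(l, -3), 1)) = Mul(Rational(1, 2), Add(Mul(-3, l), 1)) = Mul(Rational(1, 2), Add(1, Mul(-3, l))) = Add(Rational(1, 2), Mul(Rational(-3, 2), l)))
Function('F')(P) = Add(Rational(33, 19), Mul(-146, Pow(Add(Rational(1, 2), Mul(Rational(-3, 2), P)), -1))) (Function('F')(P) = Add(Mul(-146, Pow(Add(Rational(1, 2), Mul(Rational(-3, 2), P)), -1)), Mul(99, Pow(57, -1))) = Add(Mul(-146, Pow(Add(Rational(1, 2), Mul(Rational(-3, 2), P)), -1)), Mul(99, Rational(1, 57))) = Add(Mul(-146, Pow(Add(Rational(1, 2), Mul(Rational(-3, 2), P)), -1)), Rational(33, 19)) = Add(Rational(33, 19), Mul(-146, Pow(Add(Rational(1, 2), Mul(Rational(-3, 2), P)), -1))))
Pow(Function('F')(Mul(-9, 19)), -1) = Pow(Mul(Rational(1, 19), Pow(Add(-1, Mul(3, Mul(-9, 19))), -1), Add(5515, Mul(99, Mul(-9, 19)))), -1) = Pow(Mul(Rational(1, 19), Pow(Add(-1, Mul(3, -171)), -1), Add(5515, Mul(99, -171))), -1) = Pow(Mul(Rational(1, 19), Pow(Add(-1, -513), -1), Add(5515, -16929)), -1) = Pow(Mul(Rational(1, 19), Pow(-514, -1), -11414), -1) = Pow(Mul(Rational(1, 19), Rational(-1, 514), -11414), -1) = Pow(Rational(5707, 4883), -1) = Rational(4883, 5707)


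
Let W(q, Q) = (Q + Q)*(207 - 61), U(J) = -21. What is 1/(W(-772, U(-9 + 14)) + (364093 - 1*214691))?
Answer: 1/143270 ≈ 6.9798e-6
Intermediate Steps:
W(q, Q) = 292*Q (W(q, Q) = (2*Q)*146 = 292*Q)
1/(W(-772, U(-9 + 14)) + (364093 - 1*214691)) = 1/(292*(-21) + (364093 - 1*214691)) = 1/(-6132 + (364093 - 214691)) = 1/(-6132 + 149402) = 1/143270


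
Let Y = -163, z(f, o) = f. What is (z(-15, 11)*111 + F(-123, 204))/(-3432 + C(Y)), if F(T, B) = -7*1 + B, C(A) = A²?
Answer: -1468/23137 ≈ -0.063448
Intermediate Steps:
F(T, B) = -7 + B
(z(-15, 11)*111 + F(-123, 204))/(-3432 + C(Y)) = (-15*111 + (-7 + 204))/(-3432 + (-163)²) = (-1665 + 197)/(-3432 + 26569) = -1468/23137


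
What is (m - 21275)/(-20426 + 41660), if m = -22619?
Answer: -21947/10617 ≈ -2.0672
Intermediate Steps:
(m - 21275)/(-20426 + 41660) = (-22619 - 21275)/(-20426 + 41660) = -43894/21234 = -43894*1/21234 = -21947/10617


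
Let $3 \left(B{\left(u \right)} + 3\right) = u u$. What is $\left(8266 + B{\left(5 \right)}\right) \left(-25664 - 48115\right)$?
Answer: $-610250702$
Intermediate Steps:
$B{\left(u \right)} = -3 + \frac{u^{2}}{3}$ ($B{\left(u \right)} = -3 + \frac{u u}{3} = -3 + \frac{u^{2}}{3}$)
$\left(8266 + B{\left(5 \right)}\right) \left(-25664 - 48115\right) = \left(8266 - \left(3 - \frac{5^{2}}{3}\right)\right) \left(-25664 - 48115\right) = \left(8266 + \left(-3 + \frac{1}{3} \cdot 25\right)\right) \left(-73779\right) = \left(8266 + \left(-3 + \frac{25}{3}\right)\right) \left(-73779\right) = \left(8266 + \frac{16}{3}\right) \left(-73779\right) = \frac{24814}{3} \left(-73779\right) = -610250702$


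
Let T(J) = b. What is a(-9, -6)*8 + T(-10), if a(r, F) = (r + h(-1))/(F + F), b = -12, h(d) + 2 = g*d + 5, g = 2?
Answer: -20/3 ≈ -6.6667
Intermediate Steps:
h(d) = 3 + 2*d (h(d) = -2 + (2*d + 5) = -2 + (5 + 2*d) = 3 + 2*d)
T(J) = -12
a(r, F) = (1 + r)/(2*F) (a(r, F) = (r + (3 + 2*(-1)))/(F + F) = (r + (3 - 2))/((2*F)) = (r + 1)*(1/(2*F)) = (1 + r)*(1/(2*F)) = (1 + r)/(2*F))
a(-9, -6)*8 + T(-10) = ((1/2)*(1 - 9)/(-6))*8 - 12 = ((1/2)*(-1/6)*(-8))*8 - 12 = (2/3)*8 - 12 = 16/3 - 12 = -20/3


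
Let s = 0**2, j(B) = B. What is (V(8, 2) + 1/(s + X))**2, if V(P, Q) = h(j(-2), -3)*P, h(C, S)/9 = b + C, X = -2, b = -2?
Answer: 332929/4 ≈ 83232.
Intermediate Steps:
s = 0
h(C, S) = -18 + 9*C (h(C, S) = 9*(-2 + C) = -18 + 9*C)
V(P, Q) = -36*P (V(P, Q) = (-18 + 9*(-2))*P = (-18 - 18)*P = -36*P)
(V(8, 2) + 1/(s + X))**2 = (-36*8 + 1/(0 - 2))**2 = (-288 + 1/(-2))**2 = (-288 - 1/2)**2 = (-577/2)**2 = 332929/4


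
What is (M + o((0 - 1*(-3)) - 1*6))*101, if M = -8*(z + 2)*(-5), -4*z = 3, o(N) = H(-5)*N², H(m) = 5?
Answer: 9595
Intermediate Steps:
o(N) = 5*N²
z = -¾ (z = -¼*3 = -¾ ≈ -0.75000)
M = 50 (M = -8*(-¾ + 2)*(-5) = -10*(-5) = -8*(-25/4) = 50)
(M + o((0 - 1*(-3)) - 1*6))*101 = (50 + 5*((0 - 1*(-3)) - 1*6)²)*101 = (50 + 5*((0 + 3) - 6)²)*101 = (50 + 5*(3 - 6)²)*101 = (50 + 5*(-3)²)*101 = (50 + 5*9)*101 = (50 + 45)*101 = 95*101 = 9595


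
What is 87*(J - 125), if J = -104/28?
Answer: -78387/7 ≈ -11198.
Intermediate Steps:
J = -26/7 (J = -104*1/28 = -26/7 ≈ -3.7143)
87*(J - 125) = 87*(-26/7 - 125) = 87*(-901/7) = -78387/7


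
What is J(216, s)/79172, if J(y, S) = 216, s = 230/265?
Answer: 54/19793 ≈ 0.0027282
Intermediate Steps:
s = 46/53 (s = 230*(1/265) = 46/53 ≈ 0.86792)
J(216, s)/79172 = 216/79172 = 216*(1/79172) = 54/19793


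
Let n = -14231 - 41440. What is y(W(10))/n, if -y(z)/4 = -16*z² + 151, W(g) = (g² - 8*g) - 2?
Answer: -2876/7953 ≈ -0.36162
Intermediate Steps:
W(g) = -2 + g² - 8*g
n = -55671
y(z) = -604 + 64*z² (y(z) = -4*(-16*z² + 151) = -4*(151 - 16*z²) = -604 + 64*z²)
y(W(10))/n = (-604 + 64*(-2 + 10² - 8*10)²)/(-55671) = (-604 + 64*(-2 + 100 - 80)²)*(-1/55671) = (-604 + 64*18²)*(-1/55671) = (-604 + 64*324)*(-1/55671) = (-604 + 20736)*(-1/55671) = 20132*(-1/55671) = -2876/7953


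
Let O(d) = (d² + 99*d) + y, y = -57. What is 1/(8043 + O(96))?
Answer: 1/26706 ≈ 3.7445e-5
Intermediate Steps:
O(d) = -57 + d² + 99*d (O(d) = (d² + 99*d) - 57 = -57 + d² + 99*d)
1/(8043 + O(96)) = 1/(8043 + (-57 + 96² + 99*96)) = 1/(8043 + (-57 + 9216 + 9504)) = 1/(8043 + 18663) = 1/26706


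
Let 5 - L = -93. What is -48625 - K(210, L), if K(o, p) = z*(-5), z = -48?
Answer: -48865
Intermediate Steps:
L = 98 (L = 5 - 1*(-93) = 5 + 93 = 98)
K(o, p) = 240 (K(o, p) = -48*(-5) = 240)
-48625 - K(210, L) = -48625 - 1*240 = -48625 - 240 = -48865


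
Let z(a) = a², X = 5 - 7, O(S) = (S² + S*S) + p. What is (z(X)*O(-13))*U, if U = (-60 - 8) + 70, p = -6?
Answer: 2656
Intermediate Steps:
O(S) = -6 + 2*S² (O(S) = (S² + S*S) - 6 = (S² + S²) - 6 = 2*S² - 6 = -6 + 2*S²)
U = 2 (U = -68 + 70 = 2)
X = -2
(z(X)*O(-13))*U = ((-2)²*(-6 + 2*(-13)²))*2 = (4*(-6 + 2*169))*2 = (4*(-6 + 338))*2 = (4*332)*2 = 1328*2 = 2656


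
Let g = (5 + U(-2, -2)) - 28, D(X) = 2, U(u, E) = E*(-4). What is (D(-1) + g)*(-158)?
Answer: 2054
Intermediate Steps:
U(u, E) = -4*E
g = -15 (g = (5 - 4*(-2)) - 28 = (5 + 8) - 28 = 13 - 28 = -15)
(D(-1) + g)*(-158) = (2 - 15)*(-158) = -13*(-158) = 2054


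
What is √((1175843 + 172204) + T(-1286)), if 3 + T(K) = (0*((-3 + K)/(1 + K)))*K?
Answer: 2*√337011 ≈ 1161.1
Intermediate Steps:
T(K) = -3 (T(K) = -3 + (0*((-3 + K)/(1 + K)))*K = -3 + 0*K = -3 + 0 = -3)
√((1175843 + 172204) + T(-1286)) = √((1175843 + 172204) - 3) = √(1348047 - 3) = √1348044 = 2*√337011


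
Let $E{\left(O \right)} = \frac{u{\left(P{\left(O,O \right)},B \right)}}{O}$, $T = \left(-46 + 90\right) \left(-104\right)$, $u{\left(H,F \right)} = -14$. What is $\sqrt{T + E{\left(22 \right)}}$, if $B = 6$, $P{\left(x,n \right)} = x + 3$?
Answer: $\frac{i \sqrt{553773}}{11} \approx 67.651 i$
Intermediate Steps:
$P{\left(x,n \right)} = 3 + x$
$T = -4576$ ($T = 44 \left(-104\right) = -4576$)
$E{\left(O \right)} = - \frac{14}{O}$
$\sqrt{T + E{\left(22 \right)}} = \sqrt{-4576 - \frac{14}{22}} = \sqrt{-4576 - \frac{7}{11}} = \sqrt{- \frac{50343}{11}} = \frac{i \sqrt{553773}}{11}$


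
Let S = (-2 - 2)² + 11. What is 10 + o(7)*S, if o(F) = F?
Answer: 199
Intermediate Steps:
S = 27 (S = (-4)² + 11 = 16 + 11 = 27)
10 + o(7)*S = 10 + 7*27 = 10 + 189 = 199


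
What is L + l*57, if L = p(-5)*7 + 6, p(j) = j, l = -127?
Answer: -7268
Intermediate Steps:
L = -29 (L = -5*7 + 6 = -35 + 6 = -29)
L + l*57 = -29 - 127*57 = -29 - 7239 = -7268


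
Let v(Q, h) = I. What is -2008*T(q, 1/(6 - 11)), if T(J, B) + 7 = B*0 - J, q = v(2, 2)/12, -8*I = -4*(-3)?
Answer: 13805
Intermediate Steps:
I = -3/2 (I = -(-1)*(-3)/2 = -1/8*12 = -3/2 ≈ -1.5000)
v(Q, h) = -3/2
q = -1/8 (q = -3/2/12 = -3/2*1/12 = -1/8 ≈ -0.12500)
T(J, B) = -7 - J (T(J, B) = -7 + (B*0 - J) = -7 + (0 - J) = -7 - J)
-2008*T(q, 1/(6 - 11)) = -2008*(-7 - 1*(-1/8)) = -2008*(-7 + 1/8) = -2008*(-55/8) = 13805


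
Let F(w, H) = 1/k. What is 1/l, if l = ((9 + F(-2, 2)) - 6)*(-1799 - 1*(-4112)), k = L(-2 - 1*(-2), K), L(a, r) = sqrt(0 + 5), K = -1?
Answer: 5/33924 - sqrt(5)/101772 ≈ 0.00012542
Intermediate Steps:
L(a, r) = sqrt(5)
k = sqrt(5) ≈ 2.2361
F(w, H) = sqrt(5)/5 (F(w, H) = 1/(sqrt(5)) = sqrt(5)/5)
l = 6939 + 2313*sqrt(5)/5 (l = ((9 + sqrt(5)/5) - 6)*(-1799 - 1*(-4112)) = (3 + sqrt(5)/5)*(-1799 + 4112) = (3 + sqrt(5)/5)*2313 = 6939 + 2313*sqrt(5)/5 ≈ 7973.4)
1/l = 1/(6939 + 2313*sqrt(5)/5)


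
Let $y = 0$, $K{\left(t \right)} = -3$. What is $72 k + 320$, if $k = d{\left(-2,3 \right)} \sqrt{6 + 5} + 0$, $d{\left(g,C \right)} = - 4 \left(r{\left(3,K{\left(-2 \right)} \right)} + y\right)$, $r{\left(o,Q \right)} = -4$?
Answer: $320 + 1152 \sqrt{11} \approx 4140.8$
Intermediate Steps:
$d{\left(g,C \right)} = 16$ ($d{\left(g,C \right)} = - 4 \left(-4 + 0\right) = \left(-4\right) \left(-4\right) = 16$)
$k = 16 \sqrt{11}$ ($k = 16 \sqrt{6 + 5} + 0 = 16 \sqrt{11} + 0 = 16 \sqrt{11} \approx 53.066$)
$72 k + 320 = 72 \cdot 16 \sqrt{11} + 320 = 1152 \sqrt{11} + 320 = 320 + 1152 \sqrt{11}$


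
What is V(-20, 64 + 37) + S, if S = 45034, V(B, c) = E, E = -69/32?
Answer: 1441019/32 ≈ 45032.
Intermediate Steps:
E = -69/32 (E = -69*1/32 = -69/32 ≈ -2.1563)
V(B, c) = -69/32
V(-20, 64 + 37) + S = -69/32 + 45034 = 1441019/32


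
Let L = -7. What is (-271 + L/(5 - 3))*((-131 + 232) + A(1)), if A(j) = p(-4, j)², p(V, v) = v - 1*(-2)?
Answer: -30195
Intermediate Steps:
p(V, v) = 2 + v (p(V, v) = v + 2 = 2 + v)
A(j) = (2 + j)²
(-271 + L/(5 - 3))*((-131 + 232) + A(1)) = (-271 - 7/(5 - 3))*((-131 + 232) + (2 + 1)²) = (-271 - 7/2)*(101 + 3²) = (-271 - 7*½)*(101 + 9) = (-271 - 7/2)*110 = -549/2*110 = -30195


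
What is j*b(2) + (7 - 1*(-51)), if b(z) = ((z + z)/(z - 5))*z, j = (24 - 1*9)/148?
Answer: 2136/37 ≈ 57.730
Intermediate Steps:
j = 15/148 (j = (24 - 9)*(1/148) = 15*(1/148) = 15/148 ≈ 0.10135)
b(z) = 2*z²/(-5 + z) (b(z) = ((2*z)/(-5 + z))*z = (2*z/(-5 + z))*z = 2*z²/(-5 + z))
j*b(2) + (7 - 1*(-51)) = 15*(2*2²/(-5 + 2))/148 + (7 - 1*(-51)) = 15*(2*4/(-3))/148 + (7 + 51) = 15*(2*4*(-⅓))/148 + 58 = (15/148)*(-8/3) + 58 = -10/37 + 58 = 2136/37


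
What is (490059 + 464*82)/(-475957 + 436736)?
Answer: -528107/39221 ≈ -13.465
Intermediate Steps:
(490059 + 464*82)/(-475957 + 436736) = (490059 + 38048)/(-39221) = 528107*(-1/39221) = -528107/39221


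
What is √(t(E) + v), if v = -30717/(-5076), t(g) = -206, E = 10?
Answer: I*√15900711/282 ≈ 14.14*I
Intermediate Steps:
v = 3413/564 (v = -30717*(-1/5076) = 3413/564 ≈ 6.0514)
√(t(E) + v) = √(-206 + 3413/564) = √(-112771/564) = I*√15900711/282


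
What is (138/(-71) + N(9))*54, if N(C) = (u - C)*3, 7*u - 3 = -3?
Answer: -110970/71 ≈ -1563.0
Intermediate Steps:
u = 0 (u = 3/7 + (⅐)*(-3) = 3/7 - 3/7 = 0)
N(C) = -3*C (N(C) = (0 - C)*3 = -C*3 = -3*C)
(138/(-71) + N(9))*54 = (138/(-71) - 3*9)*54 = (138*(-1/71) - 27)*54 = (-138/71 - 27)*54 = -2055/71*54 = -110970/71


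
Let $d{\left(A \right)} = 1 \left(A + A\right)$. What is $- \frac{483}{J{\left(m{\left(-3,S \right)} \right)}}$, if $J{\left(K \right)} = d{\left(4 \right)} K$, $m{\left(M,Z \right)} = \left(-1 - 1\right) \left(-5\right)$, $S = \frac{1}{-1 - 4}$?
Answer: $- \frac{483}{80} \approx -6.0375$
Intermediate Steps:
$S = - \frac{1}{5}$ ($S = \frac{1}{-5} = - \frac{1}{5} \approx -0.2$)
$d{\left(A \right)} = 2 A$ ($d{\left(A \right)} = 1 \cdot 2 A = 2 A$)
$m{\left(M,Z \right)} = 10$ ($m{\left(M,Z \right)} = \left(-2\right) \left(-5\right) = 10$)
$J{\left(K \right)} = 8 K$ ($J{\left(K \right)} = 2 \cdot 4 K = 8 K$)
$- \frac{483}{J{\left(m{\left(-3,S \right)} \right)}} = - \frac{483}{8 \cdot 10} = - \frac{483}{80}$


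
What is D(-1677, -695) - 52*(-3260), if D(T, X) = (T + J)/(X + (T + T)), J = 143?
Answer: 686388014/4049 ≈ 1.6952e+5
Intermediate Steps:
D(T, X) = (143 + T)/(X + 2*T) (D(T, X) = (T + 143)/(X + (T + T)) = (143 + T)/(X + 2*T))
D(-1677, -695) - 52*(-3260) = (143 - 1677)/(-695 + 2*(-1677)) - 52*(-3260) = -1534/(-695 - 3354) - 1*(-169520) = -1534/(-4049) + 169520 = -1/4049*(-1534) + 169520 = 1534/4049 + 169520 = 686388014/4049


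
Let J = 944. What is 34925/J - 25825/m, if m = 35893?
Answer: 1229184225/33882992 ≈ 36.277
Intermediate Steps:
34925/J - 25825/m = 34925/944 - 25825/35893 = 1229184225/33882992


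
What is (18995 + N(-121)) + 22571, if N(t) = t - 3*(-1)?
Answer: 41448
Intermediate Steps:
N(t) = 3 + t (N(t) = t + 3 = 3 + t)
(18995 + N(-121)) + 22571 = (18995 + (3 - 121)) + 22571 = (18995 - 118) + 22571 = 18877 + 22571 = 41448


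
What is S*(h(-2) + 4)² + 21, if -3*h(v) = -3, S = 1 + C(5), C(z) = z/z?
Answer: 71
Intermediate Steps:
C(z) = 1
S = 2 (S = 1 + 1 = 2)
h(v) = 1 (h(v) = -⅓*(-3) = 1)
S*(h(-2) + 4)² + 21 = 2*(1 + 4)² + 21 = 2*5² + 21 = 2*25 + 21 = 50 + 21 = 71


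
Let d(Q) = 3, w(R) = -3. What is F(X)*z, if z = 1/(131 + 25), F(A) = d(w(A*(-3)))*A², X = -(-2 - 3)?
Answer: 25/52 ≈ 0.48077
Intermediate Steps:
X = 5 (X = -1*(-5) = 5)
F(A) = 3*A²
z = 1/156 ≈ 0.0064103
F(X)*z = (3*5²)*(1/156) = (3*25)*(1/156) = 75*(1/156) = 25/52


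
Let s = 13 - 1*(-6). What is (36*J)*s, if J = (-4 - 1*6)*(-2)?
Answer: 13680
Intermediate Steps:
J = 20 (J = (-4 - 6)*(-2) = -10*(-2) = 20)
s = 19 (s = 13 + 6 = 19)
(36*J)*s = (36*20)*19 = 720*19 = 13680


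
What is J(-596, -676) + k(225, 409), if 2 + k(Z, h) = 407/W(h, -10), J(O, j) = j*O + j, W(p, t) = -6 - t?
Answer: 1609279/4 ≈ 4.0232e+5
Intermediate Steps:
J(O, j) = j + O*j (J(O, j) = O*j + j = j + O*j)
k(Z, h) = 399/4 (k(Z, h) = -2 + 407/(-6 - 1*(-10)) = -2 + 407/(-6 + 10) = -2 + 407/4 = 399/4)
J(-596, -676) + k(225, 409) = -676*(1 - 596) + 399/4 = -676*(-595) + 399/4 = 402220 + 399/4 = 1609279/4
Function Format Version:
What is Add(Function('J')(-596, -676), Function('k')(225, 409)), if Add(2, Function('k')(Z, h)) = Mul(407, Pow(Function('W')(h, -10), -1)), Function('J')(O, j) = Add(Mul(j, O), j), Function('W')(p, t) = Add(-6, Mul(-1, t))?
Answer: Rational(1609279, 4) ≈ 4.0232e+5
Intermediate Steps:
Function('J')(O, j) = Add(j, Mul(O, j)) (Function('J')(O, j) = Add(Mul(O, j), j) = Add(j, Mul(O, j)))
Function('k')(Z, h) = Rational(399, 4) (Function('k')(Z, h) = Add(-2, Mul(407, Pow(Add(-6, Mul(-1, -10)), -1))) = Add(-2, Mul(407, Pow(Add(-6, 10), -1))) = Add(-2, Mul(407, Pow(4, -1))) = Add(-2, Mul(407, Rational(1, 4))) = Add(-2, Rational(407, 4)) = Rational(399, 4))
Add(Function('J')(-596, -676), Function('k')(225, 409)) = Add(Mul(-676, Add(1, -596)), Rational(399, 4)) = Add(Mul(-676, -595), Rational(399, 4)) = Add(402220, Rational(399, 4)) = Rational(1609279, 4)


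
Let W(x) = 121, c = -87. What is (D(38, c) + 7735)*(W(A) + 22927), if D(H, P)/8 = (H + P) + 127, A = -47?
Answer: 192658232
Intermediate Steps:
D(H, P) = 1016 + 8*H + 8*P (D(H, P) = 8*((H + P) + 127) = 8*(127 + H + P) = 1016 + 8*H + 8*P)
(D(38, c) + 7735)*(W(A) + 22927) = ((1016 + 8*38 + 8*(-87)) + 7735)*(121 + 22927) = ((1016 + 304 - 696) + 7735)*23048 = (624 + 7735)*23048 = 8359*23048 = 192658232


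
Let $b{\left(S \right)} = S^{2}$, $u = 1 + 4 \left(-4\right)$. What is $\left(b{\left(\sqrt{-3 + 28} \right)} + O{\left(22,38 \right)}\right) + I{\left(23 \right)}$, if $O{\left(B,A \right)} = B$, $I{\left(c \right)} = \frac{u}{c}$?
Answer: $\frac{1066}{23} \approx 46.348$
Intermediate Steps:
$u = -15$ ($u = 1 - 16 = -15$)
$I{\left(c \right)} = - \frac{15}{c}$
$\left(b{\left(\sqrt{-3 + 28} \right)} + O{\left(22,38 \right)}\right) + I{\left(23 \right)} = \left(\left(\sqrt{-3 + 28}\right)^{2} + 22\right) - \frac{15}{23} = \left(\left(\sqrt{25}\right)^{2} + 22\right) - \frac{15}{23} = \left(5^{2} + 22\right) - \frac{15}{23} = \left(25 + 22\right) - \frac{15}{23} = 47 - \frac{15}{23} = \frac{1066}{23}$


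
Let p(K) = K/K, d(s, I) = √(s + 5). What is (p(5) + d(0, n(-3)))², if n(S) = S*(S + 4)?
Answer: (1 + √5)² ≈ 10.472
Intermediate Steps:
n(S) = S*(4 + S)
d(s, I) = √(5 + s)
p(K) = 1
(p(5) + d(0, n(-3)))² = (1 + √(5 + 0))² = (1 + √5)²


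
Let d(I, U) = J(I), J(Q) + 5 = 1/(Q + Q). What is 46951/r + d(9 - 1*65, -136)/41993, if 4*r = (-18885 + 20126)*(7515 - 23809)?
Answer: -447313338379/47551522033232 ≈ -0.0094069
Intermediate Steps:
r = -10110427/2 (r = ((-18885 + 20126)*(7515 - 23809))/4 = (1241*(-16294))/4 = (¼)*(-20220854) = -10110427/2 ≈ -5.0552e+6)
J(Q) = -5 + 1/(2*Q) (J(Q) = -5 + 1/(Q + Q) = -5 + 1/(2*Q))
d(I, U) = -5 + 1/(2*I)
46951/r + d(9 - 1*65, -136)/41993 = 46951/(-10110427/2) + (-5 + 1/(2*(9 - 1*65)))/41993 = 46951*(-2/10110427) + (-5 + 1/(2*(9 - 65)))*(1/41993) = -93902/10110427 + (-5 + (½)/(-56))*(1/41993) = -93902/10110427 + (-5 + (½)*(-1/56))*(1/41993) = -93902/10110427 + (-5 - 1/112)*(1/41993) = -93902/10110427 - 561/112*1/41993 = -93902/10110427 - 561/4703216 = -447313338379/47551522033232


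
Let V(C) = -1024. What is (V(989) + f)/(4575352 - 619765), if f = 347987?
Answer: 346963/3955587 ≈ 0.087715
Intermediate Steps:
(V(989) + f)/(4575352 - 619765) = (-1024 + 347987)/(4575352 - 619765) = 346963/3955587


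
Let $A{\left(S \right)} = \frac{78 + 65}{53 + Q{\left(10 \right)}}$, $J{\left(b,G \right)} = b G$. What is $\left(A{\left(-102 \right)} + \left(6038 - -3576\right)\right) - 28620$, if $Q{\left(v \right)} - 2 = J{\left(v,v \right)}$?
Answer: $- \frac{2945787}{155} \approx -19005.0$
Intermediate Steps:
$J{\left(b,G \right)} = G b$
$Q{\left(v \right)} = 2 + v^{2}$ ($Q{\left(v \right)} = 2 + v v = 2 + v^{2}$)
$A{\left(S \right)} = \frac{143}{155}$ ($A{\left(S \right)} = \frac{78 + 65}{53 + \left(2 + 10^{2}\right)} = \frac{143}{53 + \left(2 + 100\right)} = \frac{143}{53 + 102} = \frac{143}{155}$)
$\left(A{\left(-102 \right)} + \left(6038 - -3576\right)\right) - 28620 = \left(\frac{143}{155} + \left(6038 - -3576\right)\right) - 28620 = \left(\frac{143}{155} + \left(6038 + 3576\right)\right) - 28620 = \left(\frac{143}{155} + 9614\right) - 28620 = \frac{1490313}{155} - 28620 = - \frac{2945787}{155}$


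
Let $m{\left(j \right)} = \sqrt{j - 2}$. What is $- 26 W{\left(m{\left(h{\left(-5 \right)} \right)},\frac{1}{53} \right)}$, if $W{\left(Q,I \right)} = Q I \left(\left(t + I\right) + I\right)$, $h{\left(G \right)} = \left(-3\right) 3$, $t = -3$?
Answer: $\frac{4082 i \sqrt{11}}{2809} \approx 4.8197 i$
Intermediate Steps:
$h{\left(G \right)} = -9$
$m{\left(j \right)} = \sqrt{-2 + j}$
$W{\left(Q,I \right)} = I Q \left(-3 + 2 I\right)$ ($W{\left(Q,I \right)} = Q I \left(\left(-3 + I\right) + I\right) = I Q \left(-3 + 2 I\right)$)
$- 26 W{\left(m{\left(h{\left(-5 \right)} \right)},\frac{1}{53} \right)} = - 26 \frac{\sqrt{-2 - 9} \left(-3 + \frac{2}{53}\right)}{53} = - 26 \frac{\sqrt{-11} \left(-3 + 2 \cdot \frac{1}{53}\right)}{53} = - 26 \frac{i \sqrt{11} \left(-3 + \frac{2}{53}\right)}{53} = - 26 \cdot \frac{1}{53} i \sqrt{11} \left(- \frac{157}{53}\right) = - 26 \left(- \frac{157 i \sqrt{11}}{2809}\right) = \frac{4082 i \sqrt{11}}{2809}$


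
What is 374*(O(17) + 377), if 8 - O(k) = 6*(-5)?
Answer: 155210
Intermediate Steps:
O(k) = 38 (O(k) = 8 - 6*(-5) = 8 - 1*(-30) = 8 + 30 = 38)
374*(O(17) + 377) = 374*(38 + 377) = 374*415 = 155210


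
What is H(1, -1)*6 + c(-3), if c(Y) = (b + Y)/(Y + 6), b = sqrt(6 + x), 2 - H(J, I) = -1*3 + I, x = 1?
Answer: 35 + sqrt(7)/3 ≈ 35.882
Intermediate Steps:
H(J, I) = 5 - I (H(J, I) = 2 - (-1*3 + I) = 2 - (-3 + I) = 2 + (3 - I) = 5 - I)
b = sqrt(7) (b = sqrt(6 + 1) = sqrt(7) ≈ 2.6458)
c(Y) = (Y + sqrt(7))/(6 + Y) (c(Y) = (sqrt(7) + Y)/(Y + 6) = (Y + sqrt(7))/(6 + Y))
H(1, -1)*6 + c(-3) = (5 - 1*(-1))*6 + (-3 + sqrt(7))/(6 - 3) = (5 + 1)*6 + (-3 + sqrt(7))/3 = 6*6 + (-3 + sqrt(7))/3 = 36 + (-1 + sqrt(7)/3) = 35 + sqrt(7)/3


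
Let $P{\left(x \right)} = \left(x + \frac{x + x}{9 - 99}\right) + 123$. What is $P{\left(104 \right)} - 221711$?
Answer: $- \frac{9966884}{45} \approx -2.2149 \cdot 10^{5}$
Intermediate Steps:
$P{\left(x \right)} = 123 + \frac{44 x}{45}$ ($P{\left(x \right)} = \left(x + \frac{2 x}{-90}\right) + 123 = \left(x + 2 x \left(- \frac{1}{90}\right)\right) + 123 = \left(x - \frac{x}{45}\right) + 123 = \frac{44 x}{45} + 123 = 123 + \frac{44 x}{45}$)
$P{\left(104 \right)} - 221711 = \left(123 + \frac{44}{45} \cdot 104\right) - 221711 = \left(123 + \frac{4576}{45}\right) - 221711 = \frac{10111}{45} - 221711 = - \frac{9966884}{45}$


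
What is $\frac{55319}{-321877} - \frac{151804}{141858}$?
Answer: $- \frac{28354829405}{22830413733} \approx -1.242$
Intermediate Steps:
$\frac{55319}{-321877} - \frac{151804}{141858} = 55319 \left(- \frac{1}{321877}\right) - \frac{75902}{70929} = - \frac{55319}{321877} - \frac{75902}{70929} = - \frac{28354829405}{22830413733}$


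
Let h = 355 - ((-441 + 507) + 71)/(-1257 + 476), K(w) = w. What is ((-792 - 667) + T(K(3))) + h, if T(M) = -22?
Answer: -879269/781 ≈ -1125.8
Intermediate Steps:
h = 277392/781 (h = 355 - (66 + 71)/(-781) = 355 - 137*(-1)/781 = 355 - 1*(-137/781) = 355 + 137/781 = 277392/781 ≈ 355.18)
((-792 - 667) + T(K(3))) + h = ((-792 - 667) - 22) + 277392/781 = (-1459 - 22) + 277392/781 = -1481 + 277392/781 = -879269/781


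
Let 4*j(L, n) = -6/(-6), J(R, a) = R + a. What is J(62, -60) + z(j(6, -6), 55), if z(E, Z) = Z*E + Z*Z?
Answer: 12163/4 ≈ 3040.8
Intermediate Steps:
j(L, n) = ¼ (j(L, n) = (-6/(-6))/4 = (-6*(-⅙))/4 = (¼)*1 = ¼)
z(E, Z) = Z² + E*Z (z(E, Z) = E*Z + Z² = Z² + E*Z)
J(62, -60) + z(j(6, -6), 55) = (62 - 60) + 55*(¼ + 55) = 2 + 55*(221/4) = 2 + 12155/4 = 12163/4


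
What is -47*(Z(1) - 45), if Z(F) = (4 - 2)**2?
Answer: 1927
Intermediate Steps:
Z(F) = 4 (Z(F) = 2**2 = 4)
-47*(Z(1) - 45) = -47*(4 - 45) = -47*(-41) = 1927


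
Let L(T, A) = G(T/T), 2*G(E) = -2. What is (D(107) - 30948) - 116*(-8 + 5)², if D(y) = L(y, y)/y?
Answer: -3423145/107 ≈ -31992.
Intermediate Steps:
G(E) = -1 (G(E) = (½)*(-2) = -1)
L(T, A) = -1
D(y) = -1/y
(D(107) - 30948) - 116*(-8 + 5)² = (-1/107 - 30948) - 116*(-8 + 5)² = (-1*1/107 - 30948) - 116*(-3)² = (-1/107 - 30948) - 116*9 = -3311437/107 - 1044 = -3423145/107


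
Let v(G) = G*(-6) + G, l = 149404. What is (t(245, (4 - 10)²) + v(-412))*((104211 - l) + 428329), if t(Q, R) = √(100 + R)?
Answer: 789260160 + 766272*√34 ≈ 7.9373e+8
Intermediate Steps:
v(G) = -5*G (v(G) = -6*G + G = -5*G)
(t(245, (4 - 10)²) + v(-412))*((104211 - l) + 428329) = (√(100 + (4 - 10)²) - 5*(-412))*((104211 - 1*149404) + 428329) = (√(100 + (-6)²) + 2060)*((104211 - 149404) + 428329) = (√(100 + 36) + 2060)*(-45193 + 428329) = (√136 + 2060)*383136 = (2*√34 + 2060)*383136 = (2060 + 2*√34)*383136 = 789260160 + 766272*√34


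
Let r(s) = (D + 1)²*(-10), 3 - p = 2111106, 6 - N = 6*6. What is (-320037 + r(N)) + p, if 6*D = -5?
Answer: -43760525/18 ≈ -2.4311e+6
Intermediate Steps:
D = -⅚ (D = (⅙)*(-5) = -⅚ ≈ -0.83333)
N = -30 (N = 6 - 6*6 = 6 - 1*36 = 6 - 36 = -30)
p = -2111103 (p = 3 - 1*2111106 = 3 - 2111106 = -2111103)
r(s) = -5/18 (r(s) = (-⅚ + 1)²*(-10) = (⅙)²*(-10) = (1/36)*(-10) = -5/18)
(-320037 + r(N)) + p = (-320037 - 5/18) - 2111103 = -5760671/18 - 2111103 = -43760525/18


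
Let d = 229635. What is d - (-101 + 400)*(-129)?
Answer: 268206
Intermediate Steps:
d - (-101 + 400)*(-129) = 229635 - (-101 + 400)*(-129) = 229635 - 299*(-129) = 229635 - 1*(-38571) = 229635 + 38571 = 268206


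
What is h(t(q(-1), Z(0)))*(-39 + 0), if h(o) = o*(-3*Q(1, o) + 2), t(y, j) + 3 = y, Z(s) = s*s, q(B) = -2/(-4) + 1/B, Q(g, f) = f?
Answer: 6825/4 ≈ 1706.3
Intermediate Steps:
q(B) = ½ + 1/B (q(B) = -2*(-¼) + 1/B = ½ + 1/B)
Z(s) = s²
t(y, j) = -3 + y
h(o) = o*(2 - 3*o) (h(o) = o*(-3*o + 2) = o*(2 - 3*o))
h(t(q(-1), Z(0)))*(-39 + 0) = ((-3 + (½)*(2 - 1)/(-1))*(2 - 3*(-3 + (½)*(2 - 1)/(-1))))*(-39 + 0) = ((-3 + (½)*(-1)*1)*(2 - 3*(-3 + (½)*(-1)*1)))*(-39) = ((-3 - ½)*(2 - 3*(-3 - ½)))*(-39) = -7*(2 - 3*(-7/2))/2*(-39) = -7*(2 + 21/2)/2*(-39) = -7/2*25/2*(-39) = -175/4*(-39) = 6825/4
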